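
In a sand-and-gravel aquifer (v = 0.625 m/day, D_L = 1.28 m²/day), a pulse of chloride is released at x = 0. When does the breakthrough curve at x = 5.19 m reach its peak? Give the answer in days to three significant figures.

For the 1D instantaneous-source solution, setting ∂C/∂t = 0 at fixed x gives v²t² + 2Dt − x² = 0, so t = (√(D² + v²x²) − D)/v².
√(D² + v²x²) = √(1.28² + 0.625² × 5.19²) = 3.487; v² = 0.390625.
t = (3.487 − 1.28)/0.390625 = 5.65 days (vs. the pure-advection estimate x/v = 8.30 d).

5.65 days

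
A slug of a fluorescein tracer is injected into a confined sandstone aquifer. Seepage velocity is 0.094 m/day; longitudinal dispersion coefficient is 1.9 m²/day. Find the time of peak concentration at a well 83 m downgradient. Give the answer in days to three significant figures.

694 days

For the 1D instantaneous-source solution, setting ∂C/∂t = 0 at fixed x gives v²t² + 2Dt − x² = 0, so t = (√(D² + v²x²) − D)/v².
√(D² + v²x²) = √(1.9² + 0.094² × 83²) = 8.030; v² = 0.008836.
t = (8.030 − 1.9)/0.008836 = 694 days (vs. the pure-advection estimate x/v = 883 d).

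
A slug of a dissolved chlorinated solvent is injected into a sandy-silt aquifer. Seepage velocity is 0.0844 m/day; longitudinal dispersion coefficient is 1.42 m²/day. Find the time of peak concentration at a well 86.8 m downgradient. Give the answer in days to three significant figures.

848 days

For the 1D instantaneous-source solution, setting ∂C/∂t = 0 at fixed x gives v²t² + 2Dt − x² = 0, so t = (√(D² + v²x²) − D)/v².
√(D² + v²x²) = √(1.42² + 0.0844² × 86.8²) = 7.462; v² = 0.00712336.
t = (7.462 − 1.42)/0.00712336 = 848 days (vs. the pure-advection estimate x/v = 1030 d).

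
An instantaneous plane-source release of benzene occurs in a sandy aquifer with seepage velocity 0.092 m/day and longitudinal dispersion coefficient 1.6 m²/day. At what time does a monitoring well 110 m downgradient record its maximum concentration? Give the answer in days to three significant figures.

For the 1D instantaneous-source solution, setting ∂C/∂t = 0 at fixed x gives v²t² + 2Dt − x² = 0, so t = (√(D² + v²x²) − D)/v².
√(D² + v²x²) = √(1.6² + 0.092² × 110²) = 10.25; v² = 0.008464.
t = (10.25 − 1.6)/0.008464 = 1020 days (vs. the pure-advection estimate x/v = 1200 d).

1020 days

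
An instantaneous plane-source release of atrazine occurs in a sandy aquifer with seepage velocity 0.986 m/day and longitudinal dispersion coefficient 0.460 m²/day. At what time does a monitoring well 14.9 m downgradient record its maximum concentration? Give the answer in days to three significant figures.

For the 1D instantaneous-source solution, setting ∂C/∂t = 0 at fixed x gives v²t² + 2Dt − x² = 0, so t = (√(D² + v²x²) − D)/v².
√(D² + v²x²) = √(0.460² + 0.986² × 14.9²) = 14.70; v² = 0.972196.
t = (14.70 − 0.460)/0.972196 = 14.6 days (vs. the pure-advection estimate x/v = 15.1 d).

14.6 days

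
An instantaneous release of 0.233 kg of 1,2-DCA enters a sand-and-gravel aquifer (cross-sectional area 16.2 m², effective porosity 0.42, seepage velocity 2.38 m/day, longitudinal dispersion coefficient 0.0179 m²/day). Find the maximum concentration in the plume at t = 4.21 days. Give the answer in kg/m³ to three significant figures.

The peak of an instantaneous 1D plume sits at x = vt; there the Gaussian factor is 1 and C_max = M/(n_e·A·√(4πDt)), where n_e·A is the pore area the mass is dissolved in.
√(4πDt) = √(4π × 0.0179 × 4.21) = 0.9731 m, so C_max = 0.233/(0.42 × 16.2 × 0.9731) = 0.0352 kg/m³.

0.0352 kg/m³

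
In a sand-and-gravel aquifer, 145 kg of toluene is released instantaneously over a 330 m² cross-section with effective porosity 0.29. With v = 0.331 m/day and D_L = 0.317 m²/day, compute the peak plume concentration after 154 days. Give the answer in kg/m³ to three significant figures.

0.0612 kg/m³

The peak of an instantaneous 1D plume sits at x = vt; there the Gaussian factor is 1 and C_max = M/(n_e·A·√(4πDt)), where n_e·A is the pore area the mass is dissolved in.
√(4πDt) = √(4π × 0.317 × 154) = 24.77 m, so C_max = 145/(0.29 × 330 × 24.77) = 0.0612 kg/m³.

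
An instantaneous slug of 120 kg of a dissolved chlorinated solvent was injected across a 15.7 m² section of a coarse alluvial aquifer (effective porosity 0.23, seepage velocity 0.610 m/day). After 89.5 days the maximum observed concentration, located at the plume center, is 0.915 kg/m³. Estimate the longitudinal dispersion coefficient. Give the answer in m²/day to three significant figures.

1.17 m²/day

At the plume center C_max = M/(n_e·A·√(4πDt)), so D = M²/(4πt·(n_e·A·C_max)²).
n_e·A·C_max = 0.23 × 15.7 × 0.915 = 3.304 kg/m.
D = 120²/(4π × 89.5 × 3.304²) = 1.17 m²/day.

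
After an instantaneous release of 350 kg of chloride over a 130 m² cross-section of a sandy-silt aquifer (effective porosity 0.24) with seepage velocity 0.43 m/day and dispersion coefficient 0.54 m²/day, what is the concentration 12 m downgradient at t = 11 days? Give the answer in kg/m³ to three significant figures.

For an instantaneous plane source, C(x,t) = M/(n_e·A·√(4πDt)) · exp(−(x−vt)²/(4Dt)), with n_e·A the pore (flow) area.
Plume center vt = 0.43 × 11 = 4.73 m, so the well at 12 m is 7.27 m downgradient of the peak.
√(4πDt) = 8.640 m, giving peak height M/(n_e·A·√(4πDt)) = 350/(0.24 × 130 × 8.640) = 1.298 kg/m³.
(x−vt)²/(4Dt) = (7.27)²/(4 × 0.54 × 11) = 2.224; exp(−2.224) = 0.1082.
C = 1.298 × 0.1082 = 0.140 kg/m³.

0.140 kg/m³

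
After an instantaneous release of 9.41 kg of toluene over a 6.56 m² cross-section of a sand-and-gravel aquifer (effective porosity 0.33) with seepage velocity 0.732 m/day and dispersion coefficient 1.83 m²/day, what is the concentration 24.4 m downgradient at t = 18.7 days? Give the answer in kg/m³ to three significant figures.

0.0907 kg/m³

For an instantaneous plane source, C(x,t) = M/(n_e·A·√(4πDt)) · exp(−(x−vt)²/(4Dt)), with n_e·A the pore (flow) area.
Plume center vt = 0.732 × 18.7 = 13.6884 m, so the well at 24.4 m is 10.7116 m downgradient of the peak.
√(4πDt) = 20.74 m, giving peak height M/(n_e·A·√(4πDt)) = 9.41/(0.33 × 6.56 × 20.74) = 0.2096 kg/m³.
(x−vt)²/(4Dt) = (10.7116)²/(4 × 1.83 × 18.7) = 0.8382; exp(−0.8382) = 0.4325.
C = 0.2096 × 0.4325 = 0.0907 kg/m³.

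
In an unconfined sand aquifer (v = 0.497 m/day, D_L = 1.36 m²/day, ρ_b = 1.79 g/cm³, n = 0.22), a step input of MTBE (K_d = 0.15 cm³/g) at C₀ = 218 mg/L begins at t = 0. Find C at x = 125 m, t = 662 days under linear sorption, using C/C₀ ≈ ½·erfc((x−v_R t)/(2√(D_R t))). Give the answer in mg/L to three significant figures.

Retardation factor R = 1 + ρ_b·K_d/n = 1 + 1.79 × 0.15/0.22 = 2.220.
Sorption retards both mechanisms: v_R = v/R = 0.2239 m/day, D_R = D/R = 0.6126 m²/day.
v_R·t = 0.2239 × 662 = 148.2218 m; 2√(D_R t) = 40.28 m; argument = (125 − 148.2218)/40.28 = -0.5765.
C = C₀ × ½·erfc(-0.5765) = 218 × 0.7925 = 173 mg/L.

173 mg/L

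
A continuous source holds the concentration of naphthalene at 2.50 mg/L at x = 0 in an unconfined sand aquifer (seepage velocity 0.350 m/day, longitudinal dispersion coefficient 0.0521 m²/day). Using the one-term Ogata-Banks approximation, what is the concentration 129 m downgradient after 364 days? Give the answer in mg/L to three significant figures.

For a continuous step input, C/C₀ ≈ ½·erfc((x−vt)/(2√(Dt))).
vt = 0.350 × 364 = 127.4 m and 2√(Dt) = 2√(0.0521 × 364) = 8.710 m.
Argument (x−vt)/(2√(Dt)) = (129 − 127.4)/8.710 = 0.1837; ½·erfc(0.1837) = 0.3975.
C = 2.50 × 0.3975 = 0.994 mg/L.

0.994 mg/L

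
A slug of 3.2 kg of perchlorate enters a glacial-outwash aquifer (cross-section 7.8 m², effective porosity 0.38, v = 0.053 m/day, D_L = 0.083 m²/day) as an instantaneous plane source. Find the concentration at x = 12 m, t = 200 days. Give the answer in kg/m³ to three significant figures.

0.0726 kg/m³

For an instantaneous plane source, C(x,t) = M/(n_e·A·√(4πDt)) · exp(−(x−vt)²/(4Dt)), with n_e·A the pore (flow) area.
Plume center vt = 0.053 × 200 = 10.6 m, so the well at 12 m is 1.4 m downgradient of the peak.
√(4πDt) = 14.44 m, giving peak height M/(n_e·A·√(4πDt)) = 3.2/(0.38 × 7.8 × 14.44) = 0.07477 kg/m³.
(x−vt)²/(4Dt) = (1.4)²/(4 × 0.083 × 200) = 0.02952; exp(−0.02952) = 0.9709.
C = 0.07477 × 0.9709 = 0.0726 kg/m³.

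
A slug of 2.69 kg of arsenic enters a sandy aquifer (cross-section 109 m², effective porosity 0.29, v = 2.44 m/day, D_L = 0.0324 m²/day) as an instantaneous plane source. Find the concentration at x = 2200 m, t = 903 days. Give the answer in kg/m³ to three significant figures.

0.00404 kg/m³

For an instantaneous plane source, C(x,t) = M/(n_e·A·√(4πDt)) · exp(−(x−vt)²/(4Dt)), with n_e·A the pore (flow) area.
Plume center vt = 2.44 × 903 = 2203.32 m, so the well at 2200 m is 3.32 m upgradient of the peak.
√(4πDt) = 19.17 m, giving peak height M/(n_e·A·√(4πDt)) = 2.69/(0.29 × 109 × 19.17) = 0.004439 kg/m³.
(x−vt)²/(4Dt) = (-3.32)²/(4 × 0.0324 × 903) = 0.09419; exp(−0.09419) = 0.9101.
C = 0.004439 × 0.9101 = 0.00404 kg/m³.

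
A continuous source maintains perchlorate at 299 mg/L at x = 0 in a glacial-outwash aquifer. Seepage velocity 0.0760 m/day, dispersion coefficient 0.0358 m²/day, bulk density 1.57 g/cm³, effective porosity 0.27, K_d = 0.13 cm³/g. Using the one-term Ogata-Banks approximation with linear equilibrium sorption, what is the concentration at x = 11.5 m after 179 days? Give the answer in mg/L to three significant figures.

24.6 mg/L

Retardation factor R = 1 + ρ_b·K_d/n = 1 + 1.57 × 0.13/0.27 = 1.756.
Sorption retards both mechanisms: v_R = v/R = 0.04328 m/day, D_R = D/R = 0.02039 m²/day.
v_R·t = 0.04328 × 179 = 7.74712 m; 2√(D_R t) = 3.821 m; argument = (11.5 − 7.74712)/3.821 = 0.9822.
C = C₀ × ½·erfc(0.9822) = 299 × 0.08241 = 24.6 mg/L.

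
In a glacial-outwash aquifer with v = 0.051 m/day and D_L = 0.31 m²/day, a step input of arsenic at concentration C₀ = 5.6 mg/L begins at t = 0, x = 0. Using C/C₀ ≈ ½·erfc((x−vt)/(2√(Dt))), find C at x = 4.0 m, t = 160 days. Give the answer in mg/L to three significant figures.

For a continuous step input, C/C₀ ≈ ½·erfc((x−vt)/(2√(Dt))).
vt = 0.051 × 160 = 8.16 m and 2√(Dt) = 2√(0.31 × 160) = 14.09 m.
Argument (x−vt)/(2√(Dt)) = (4.0 − 8.16)/14.09 = -0.2952; ½·erfc(-0.2952) = 0.6618.
C = 5.6 × 0.6618 = 3.71 mg/L.

3.71 mg/L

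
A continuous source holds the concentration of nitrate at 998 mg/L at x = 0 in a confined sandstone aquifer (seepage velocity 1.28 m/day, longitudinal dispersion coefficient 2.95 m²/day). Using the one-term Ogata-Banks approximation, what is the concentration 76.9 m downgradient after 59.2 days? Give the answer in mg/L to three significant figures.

For a continuous step input, C/C₀ ≈ ½·erfc((x−vt)/(2√(Dt))).
vt = 1.28 × 59.2 = 75.776 m and 2√(Dt) = 2√(2.95 × 59.2) = 26.43 m.
Argument (x−vt)/(2√(Dt)) = (76.9 − 75.776)/26.43 = 0.04253; ½·erfc(0.04253) = 0.4760.
C = 998 × 0.4760 = 475 mg/L.

475 mg/L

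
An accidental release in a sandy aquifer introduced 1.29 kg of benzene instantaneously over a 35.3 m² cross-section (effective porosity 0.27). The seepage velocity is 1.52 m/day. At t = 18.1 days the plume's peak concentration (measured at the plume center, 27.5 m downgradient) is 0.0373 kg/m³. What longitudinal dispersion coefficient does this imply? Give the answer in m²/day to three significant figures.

0.0579 m²/day

At the plume center C_max = M/(n_e·A·√(4πDt)), so D = M²/(4πt·(n_e·A·C_max)²).
n_e·A·C_max = 0.27 × 35.3 × 0.0373 = 0.3555 kg/m.
D = 1.29²/(4π × 18.1 × 0.3555²) = 0.0579 m²/day.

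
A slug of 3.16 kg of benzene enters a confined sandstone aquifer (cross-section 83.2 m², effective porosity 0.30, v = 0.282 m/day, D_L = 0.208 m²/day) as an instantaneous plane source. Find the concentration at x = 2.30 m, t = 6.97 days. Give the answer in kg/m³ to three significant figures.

For an instantaneous plane source, C(x,t) = M/(n_e·A·√(4πDt)) · exp(−(x−vt)²/(4Dt)), with n_e·A the pore (flow) area.
Plume center vt = 0.282 × 6.97 = 1.96554 m, so the well at 2.30 m is 0.33446 m downgradient of the peak.
√(4πDt) = 4.268 m, giving peak height M/(n_e·A·√(4πDt)) = 3.16/(0.30 × 83.2 × 4.268) = 0.02966 kg/m³.
(x−vt)²/(4Dt) = (0.33446)²/(4 × 0.208 × 6.97) = 0.01929; exp(−0.01929) = 0.9809.
C = 0.02966 × 0.9809 = 0.0291 kg/m³.

0.0291 kg/m³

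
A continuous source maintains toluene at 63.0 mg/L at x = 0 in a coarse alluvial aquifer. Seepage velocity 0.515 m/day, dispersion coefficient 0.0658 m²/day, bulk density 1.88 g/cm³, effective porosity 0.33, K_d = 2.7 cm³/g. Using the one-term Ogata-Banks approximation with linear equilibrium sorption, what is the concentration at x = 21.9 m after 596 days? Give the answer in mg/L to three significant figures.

4.67 mg/L

Retardation factor R = 1 + ρ_b·K_d/n = 1 + 1.88 × 2.7/0.33 = 16.38.
Sorption retards both mechanisms: v_R = v/R = 0.03144 m/day, D_R = D/R = 0.004017 m²/day.
v_R·t = 0.03144 × 596 = 18.73824 m; 2√(D_R t) = 3.095 m; argument = (21.9 − 18.73824)/3.095 = 1.022.
C = C₀ × ½·erfc(1.022) = 63.0 × 0.07418 = 4.67 mg/L.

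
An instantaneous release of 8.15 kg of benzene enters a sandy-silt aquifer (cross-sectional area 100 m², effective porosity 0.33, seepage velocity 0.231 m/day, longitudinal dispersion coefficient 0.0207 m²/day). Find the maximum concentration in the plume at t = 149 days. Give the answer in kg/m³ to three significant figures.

The peak of an instantaneous 1D plume sits at x = vt; there the Gaussian factor is 1 and C_max = M/(n_e·A·√(4πDt)), where n_e·A is the pore area the mass is dissolved in.
√(4πDt) = √(4π × 0.0207 × 149) = 6.226 m, so C_max = 8.15/(0.33 × 100 × 6.226) = 0.0397 kg/m³.

0.0397 kg/m³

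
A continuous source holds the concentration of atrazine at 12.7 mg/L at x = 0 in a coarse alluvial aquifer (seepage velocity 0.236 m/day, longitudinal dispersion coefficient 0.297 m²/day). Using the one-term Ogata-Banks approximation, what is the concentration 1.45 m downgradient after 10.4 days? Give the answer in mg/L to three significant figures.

8.34 mg/L

For a continuous step input, C/C₀ ≈ ½·erfc((x−vt)/(2√(Dt))).
vt = 0.236 × 10.4 = 2.4544 m and 2√(Dt) = 2√(0.297 × 10.4) = 3.515 m.
Argument (x−vt)/(2√(Dt)) = (1.45 − 2.4544)/3.515 = -0.2857; ½·erfc(-0.2857) = 0.6569.
C = 12.7 × 0.6569 = 8.34 mg/L.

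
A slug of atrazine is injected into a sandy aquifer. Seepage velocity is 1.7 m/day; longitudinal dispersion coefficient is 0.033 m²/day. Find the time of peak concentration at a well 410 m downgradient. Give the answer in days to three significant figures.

For the 1D instantaneous-source solution, setting ∂C/∂t = 0 at fixed x gives v²t² + 2Dt − x² = 0, so t = (√(D² + v²x²) − D)/v².
√(D² + v²x²) = √(0.033² + 1.7² × 410²) = 697.0; v² = 2.89.
t = (697.0 − 0.033)/2.89 = 241 days (vs. the pure-advection estimate x/v = 241 d).

241 days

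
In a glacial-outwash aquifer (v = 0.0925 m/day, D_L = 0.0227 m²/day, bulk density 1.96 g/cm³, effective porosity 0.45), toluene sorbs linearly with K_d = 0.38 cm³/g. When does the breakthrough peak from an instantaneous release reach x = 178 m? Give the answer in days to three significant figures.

5100 days

Retardation factor R = 1 + ρ_b·K_d/n = 1 + 1.96 × 0.38/0.45 = 2.655.
Sorption retards both mechanisms: v_R = v/R = 0.03484 m/day, D_R = D/R = 0.008550 m²/day.
Peak time from v_R²t² + 2D_R t − x² = 0: t = (√(D_R² + v_R²x²) − D_R)/v_R².
√(D_R² + v_R²x²) = √(0.008550² + 0.03484² × 178²) = 6.202; v_R² = 0.001214.
t = (6.202 − 0.008550)/0.001214 = 5100 days.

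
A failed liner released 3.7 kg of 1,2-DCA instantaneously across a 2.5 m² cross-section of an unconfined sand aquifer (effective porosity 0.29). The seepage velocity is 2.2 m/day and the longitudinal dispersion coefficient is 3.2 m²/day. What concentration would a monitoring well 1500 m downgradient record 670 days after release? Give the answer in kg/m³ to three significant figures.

For an instantaneous plane source, C(x,t) = M/(n_e·A·√(4πDt)) · exp(−(x−vt)²/(4Dt)), with n_e·A the pore (flow) area.
Plume center vt = 2.2 × 670 = 1474 m, so the well at 1500 m is 26 m downgradient of the peak.
√(4πDt) = 164.1 m, giving peak height M/(n_e·A·√(4πDt)) = 3.7/(0.29 × 2.5 × 164.1) = 0.03110 kg/m³.
(x−vt)²/(4Dt) = (26)²/(4 × 3.2 × 670) = 0.07882; exp(−0.07882) = 0.9242.
C = 0.03110 × 0.9242 = 0.0287 kg/m³.

0.0287 kg/m³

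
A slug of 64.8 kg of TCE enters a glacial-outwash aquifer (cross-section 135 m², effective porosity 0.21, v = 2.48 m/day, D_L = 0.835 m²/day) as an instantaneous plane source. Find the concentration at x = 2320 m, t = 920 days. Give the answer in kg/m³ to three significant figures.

For an instantaneous plane source, C(x,t) = M/(n_e·A·√(4πDt)) · exp(−(x−vt)²/(4Dt)), with n_e·A the pore (flow) area.
Plume center vt = 2.48 × 920 = 2281.6 m, so the well at 2320 m is 38.4 m downgradient of the peak.
√(4πDt) = 98.25 m, giving peak height M/(n_e·A·√(4πDt)) = 64.8/(0.21 × 135 × 98.25) = 0.02326 kg/m³.
(x−vt)²/(4Dt) = (38.4)²/(4 × 0.835 × 920) = 0.4799; exp(−0.4799) = 0.6188.
C = 0.02326 × 0.6188 = 0.0144 kg/m³.

0.0144 kg/m³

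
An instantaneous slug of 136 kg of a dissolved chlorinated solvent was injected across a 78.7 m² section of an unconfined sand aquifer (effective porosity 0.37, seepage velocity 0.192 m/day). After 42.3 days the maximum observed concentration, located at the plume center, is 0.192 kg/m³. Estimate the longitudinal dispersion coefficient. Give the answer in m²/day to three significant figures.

1.11 m²/day

At the plume center C_max = M/(n_e·A·√(4πDt)), so D = M²/(4πt·(n_e·A·C_max)²).
n_e·A·C_max = 0.37 × 78.7 × 0.192 = 5.591 kg/m.
D = 136²/(4π × 42.3 × 5.591²) = 1.11 m²/day.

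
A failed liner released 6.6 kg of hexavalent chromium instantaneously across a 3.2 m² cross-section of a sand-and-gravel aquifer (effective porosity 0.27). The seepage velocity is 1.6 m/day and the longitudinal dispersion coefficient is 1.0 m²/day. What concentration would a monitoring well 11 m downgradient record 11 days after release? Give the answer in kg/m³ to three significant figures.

0.241 kg/m³

For an instantaneous plane source, C(x,t) = M/(n_e·A·√(4πDt)) · exp(−(x−vt)²/(4Dt)), with n_e·A the pore (flow) area.
Plume center vt = 1.6 × 11 = 17.6 m, so the well at 11 m is 6.6 m upgradient of the peak.
√(4πDt) = 11.76 m, giving peak height M/(n_e·A·√(4πDt)) = 6.6/(0.27 × 3.2 × 11.76) = 0.6496 kg/m³.
(x−vt)²/(4Dt) = (-6.6)²/(4 × 1.0 × 11) = 0.9900; exp(−0.9900) = 0.3716.
C = 0.6496 × 0.3716 = 0.241 kg/m³.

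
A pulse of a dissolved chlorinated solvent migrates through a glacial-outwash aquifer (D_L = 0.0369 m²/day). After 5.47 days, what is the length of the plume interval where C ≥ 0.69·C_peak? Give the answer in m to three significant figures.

The plume is Gaussian with σ = √(2Dt) = √(2 × 0.0369 × 5.47) = 0.6354 m.
C/C_peak = exp(−Δx²/(2σ²)) = 0.69 ⇒ Δx = σ·√(−2 ln 0.69) = 0.6354 × 0.8615 = 0.5474 m.
Width = 2Δx = 1.09 m.

1.09 m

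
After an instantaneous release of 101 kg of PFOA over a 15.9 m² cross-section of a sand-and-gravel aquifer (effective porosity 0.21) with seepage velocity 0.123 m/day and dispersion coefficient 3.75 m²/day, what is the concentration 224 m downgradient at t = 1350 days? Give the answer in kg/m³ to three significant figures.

For an instantaneous plane source, C(x,t) = M/(n_e·A·√(4πDt)) · exp(−(x−vt)²/(4Dt)), with n_e·A the pore (flow) area.
Plume center vt = 0.123 × 1350 = 166.05 m, so the well at 224 m is 57.95 m downgradient of the peak.
√(4πDt) = 252.2 m, giving peak height M/(n_e·A·√(4πDt)) = 101/(0.21 × 15.9 × 252.2) = 0.1199 kg/m³.
(x−vt)²/(4Dt) = (57.95)²/(4 × 3.75 × 1350) = 0.1658; exp(−0.1658) = 0.8472.
C = 0.1199 × 0.8472 = 0.102 kg/m³.

0.102 kg/m³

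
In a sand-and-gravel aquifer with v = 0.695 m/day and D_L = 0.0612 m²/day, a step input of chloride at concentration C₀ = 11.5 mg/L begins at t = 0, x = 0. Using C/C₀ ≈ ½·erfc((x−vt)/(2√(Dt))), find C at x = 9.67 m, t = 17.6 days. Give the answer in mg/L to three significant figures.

For a continuous step input, C/C₀ ≈ ½·erfc((x−vt)/(2√(Dt))).
vt = 0.695 × 17.6 = 12.232 m and 2√(Dt) = 2√(0.0612 × 17.6) = 2.076 m.
Argument (x−vt)/(2√(Dt)) = (9.67 − 12.232)/2.076 = -1.234; ½·erfc(-1.234) = 0.9595.
C = 11.5 × 0.9595 = 11.0 mg/L.

11.0 mg/L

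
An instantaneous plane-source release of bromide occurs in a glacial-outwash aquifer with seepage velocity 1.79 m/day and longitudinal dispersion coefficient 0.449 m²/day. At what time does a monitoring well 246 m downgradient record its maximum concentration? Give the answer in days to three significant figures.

137 days

For the 1D instantaneous-source solution, setting ∂C/∂t = 0 at fixed x gives v²t² + 2Dt − x² = 0, so t = (√(D² + v²x²) − D)/v².
√(D² + v²x²) = √(0.449² + 1.79² × 246²) = 440.3; v² = 3.2041.
t = (440.3 − 0.449)/3.2041 = 137 days (vs. the pure-advection estimate x/v = 137 d).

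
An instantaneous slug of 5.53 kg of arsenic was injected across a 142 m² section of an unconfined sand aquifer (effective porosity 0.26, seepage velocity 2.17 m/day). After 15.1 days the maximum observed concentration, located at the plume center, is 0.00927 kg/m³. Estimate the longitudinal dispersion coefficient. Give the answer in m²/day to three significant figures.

At the plume center C_max = M/(n_e·A·√(4πDt)), so D = M²/(4πt·(n_e·A·C_max)²).
n_e·A·C_max = 0.26 × 142 × 0.00927 = 0.3422 kg/m.
D = 5.53²/(4π × 15.1 × 0.3422²) = 1.38 m²/day.

1.38 m²/day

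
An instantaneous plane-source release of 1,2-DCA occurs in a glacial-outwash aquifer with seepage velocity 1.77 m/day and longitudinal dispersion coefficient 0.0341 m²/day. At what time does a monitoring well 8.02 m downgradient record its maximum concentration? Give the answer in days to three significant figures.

4.52 days

For the 1D instantaneous-source solution, setting ∂C/∂t = 0 at fixed x gives v²t² + 2Dt − x² = 0, so t = (√(D² + v²x²) − D)/v².
√(D² + v²x²) = √(0.0341² + 1.77² × 8.02²) = 14.20; v² = 3.1329.
t = (14.20 − 0.0341)/3.1329 = 4.52 days (vs. the pure-advection estimate x/v = 4.53 d).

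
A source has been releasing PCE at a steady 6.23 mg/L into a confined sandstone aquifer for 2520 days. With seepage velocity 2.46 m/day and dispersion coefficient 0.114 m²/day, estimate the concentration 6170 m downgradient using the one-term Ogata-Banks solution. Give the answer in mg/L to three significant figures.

5.53 mg/L

For a continuous step input, C/C₀ ≈ ½·erfc((x−vt)/(2√(Dt))).
vt = 2.46 × 2520 = 6199.2 m and 2√(Dt) = 2√(0.114 × 2520) = 33.90 m.
Argument (x−vt)/(2√(Dt)) = (6170 − 6199.2)/33.90 = -0.8614; ½·erfc(-0.8614) = 0.8884.
C = 6.23 × 0.8884 = 5.53 mg/L.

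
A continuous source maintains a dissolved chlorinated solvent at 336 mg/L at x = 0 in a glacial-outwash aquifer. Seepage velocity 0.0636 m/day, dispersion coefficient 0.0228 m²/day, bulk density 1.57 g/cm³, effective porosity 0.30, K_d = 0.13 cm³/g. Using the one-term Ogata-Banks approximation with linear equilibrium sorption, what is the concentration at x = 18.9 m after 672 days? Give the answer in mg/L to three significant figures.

315 mg/L

Retardation factor R = 1 + ρ_b·K_d/n = 1 + 1.57 × 0.13/0.30 = 1.680.
Sorption retards both mechanisms: v_R = v/R = 0.03786 m/day, D_R = D/R = 0.01357 m²/day.
v_R·t = 0.03786 × 672 = 25.44192 m; 2√(D_R t) = 6.040 m; argument = (18.9 − 25.44192)/6.040 = -1.083.
C = C₀ × ½·erfc(-1.083) = 336 × 0.9372 = 315 mg/L.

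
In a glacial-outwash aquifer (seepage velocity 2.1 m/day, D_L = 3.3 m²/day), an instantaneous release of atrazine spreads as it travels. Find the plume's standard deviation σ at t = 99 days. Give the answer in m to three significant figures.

25.6 m

Dispersive spreading gives a Gaussian with σ² = 2Dt; advection only shifts the center.
σ = √(2 × 3.3 × 99) = 25.6 m.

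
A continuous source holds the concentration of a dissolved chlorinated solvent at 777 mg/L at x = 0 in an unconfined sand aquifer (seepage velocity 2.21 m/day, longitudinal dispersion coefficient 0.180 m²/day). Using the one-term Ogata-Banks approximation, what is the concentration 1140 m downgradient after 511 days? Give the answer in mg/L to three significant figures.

For a continuous step input, C/C₀ ≈ ½·erfc((x−vt)/(2√(Dt))).
vt = 2.21 × 511 = 1129.31 m and 2√(Dt) = 2√(0.180 × 511) = 19.18 m.
Argument (x−vt)/(2√(Dt)) = (1140 − 1129.31)/19.18 = 0.5574; ½·erfc(0.5574) = 0.2153.
C = 777 × 0.2153 = 167 mg/L.

167 mg/L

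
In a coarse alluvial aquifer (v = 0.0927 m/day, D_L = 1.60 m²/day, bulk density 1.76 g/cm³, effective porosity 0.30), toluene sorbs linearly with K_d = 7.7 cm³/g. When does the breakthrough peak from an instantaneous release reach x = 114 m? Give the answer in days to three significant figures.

48800 days

Retardation factor R = 1 + ρ_b·K_d/n = 1 + 1.76 × 7.7/0.30 = 46.17.
Sorption retards both mechanisms: v_R = v/R = 0.002008 m/day, D_R = D/R = 0.03465 m²/day.
Peak time from v_R²t² + 2D_R t − x² = 0: t = (√(D_R² + v_R²x²) − D_R)/v_R².
√(D_R² + v_R²x²) = √(0.03465² + 0.002008² × 114²) = 0.2315; v_R² = 4.032e-06.
t = (0.2315 − 0.03465)/4.032e-06 = 48800 days.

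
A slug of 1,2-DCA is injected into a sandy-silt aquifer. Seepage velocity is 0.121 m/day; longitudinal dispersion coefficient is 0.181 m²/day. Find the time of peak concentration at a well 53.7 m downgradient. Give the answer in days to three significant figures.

For the 1D instantaneous-source solution, setting ∂C/∂t = 0 at fixed x gives v²t² + 2Dt − x² = 0, so t = (√(D² + v²x²) − D)/v².
√(D² + v²x²) = √(0.181² + 0.121² × 53.7²) = 6.500; v² = 0.014641.
t = (6.500 − 0.181)/0.014641 = 432 days (vs. the pure-advection estimate x/v = 444 d).

432 days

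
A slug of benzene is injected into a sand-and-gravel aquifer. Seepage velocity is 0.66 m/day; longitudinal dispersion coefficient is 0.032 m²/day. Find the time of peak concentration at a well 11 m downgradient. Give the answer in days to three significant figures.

For the 1D instantaneous-source solution, setting ∂C/∂t = 0 at fixed x gives v²t² + 2Dt − x² = 0, so t = (√(D² + v²x²) − D)/v².
√(D² + v²x²) = √(0.032² + 0.66² × 11²) = 7.260; v² = 0.4356.
t = (7.260 − 0.032)/0.4356 = 16.6 days (vs. the pure-advection estimate x/v = 16.7 d).

16.6 days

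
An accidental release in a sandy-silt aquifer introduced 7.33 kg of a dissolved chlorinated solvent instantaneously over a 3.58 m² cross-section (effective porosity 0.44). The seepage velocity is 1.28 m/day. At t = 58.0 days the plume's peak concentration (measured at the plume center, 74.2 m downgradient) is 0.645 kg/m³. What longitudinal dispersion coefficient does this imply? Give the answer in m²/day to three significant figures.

At the plume center C_max = M/(n_e·A·√(4πDt)), so D = M²/(4πt·(n_e·A·C_max)²).
n_e·A·C_max = 0.44 × 3.58 × 0.645 = 1.016 kg/m.
D = 7.33²/(4π × 58.0 × 1.016²) = 0.0714 m²/day.

0.0714 m²/day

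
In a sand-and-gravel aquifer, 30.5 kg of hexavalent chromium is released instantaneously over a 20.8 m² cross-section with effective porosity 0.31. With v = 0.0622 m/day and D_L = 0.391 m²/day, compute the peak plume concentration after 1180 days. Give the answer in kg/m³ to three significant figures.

0.0621 kg/m³

The peak of an instantaneous 1D plume sits at x = vt; there the Gaussian factor is 1 and C_max = M/(n_e·A·√(4πDt)), where n_e·A is the pore area the mass is dissolved in.
√(4πDt) = √(4π × 0.391 × 1180) = 76.14 m, so C_max = 30.5/(0.31 × 20.8 × 76.14) = 0.0621 kg/m³.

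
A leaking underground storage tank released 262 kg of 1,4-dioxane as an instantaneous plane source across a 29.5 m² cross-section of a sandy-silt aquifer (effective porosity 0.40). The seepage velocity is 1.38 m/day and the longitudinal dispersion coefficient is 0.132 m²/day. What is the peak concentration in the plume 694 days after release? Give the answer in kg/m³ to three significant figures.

The peak of an instantaneous 1D plume sits at x = vt; there the Gaussian factor is 1 and C_max = M/(n_e·A·√(4πDt)), where n_e·A is the pore area the mass is dissolved in.
√(4πDt) = √(4π × 0.132 × 694) = 33.93 m, so C_max = 262/(0.40 × 29.5 × 33.93) = 0.654 kg/m³.

0.654 kg/m³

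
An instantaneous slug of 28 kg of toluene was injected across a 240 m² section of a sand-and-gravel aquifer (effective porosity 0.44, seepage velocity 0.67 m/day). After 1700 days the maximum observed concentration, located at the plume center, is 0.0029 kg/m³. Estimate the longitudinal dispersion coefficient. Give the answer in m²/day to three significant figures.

At the plume center C_max = M/(n_e·A·√(4πDt)), so D = M²/(4πt·(n_e·A·C_max)²).
n_e·A·C_max = 0.44 × 240 × 0.0029 = 0.3062 kg/m.
D = 28²/(4π × 1700 × 0.3062²) = 0.391 m²/day.

0.391 m²/day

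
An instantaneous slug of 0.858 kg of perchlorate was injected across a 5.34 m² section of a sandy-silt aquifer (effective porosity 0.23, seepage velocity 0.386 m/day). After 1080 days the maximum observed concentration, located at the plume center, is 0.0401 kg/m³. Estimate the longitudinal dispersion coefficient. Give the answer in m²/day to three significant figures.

0.0224 m²/day

At the plume center C_max = M/(n_e·A·√(4πDt)), so D = M²/(4πt·(n_e·A·C_max)²).
n_e·A·C_max = 0.23 × 5.34 × 0.0401 = 0.04925 kg/m.
D = 0.858²/(4π × 1080 × 0.04925²) = 0.0224 m²/day.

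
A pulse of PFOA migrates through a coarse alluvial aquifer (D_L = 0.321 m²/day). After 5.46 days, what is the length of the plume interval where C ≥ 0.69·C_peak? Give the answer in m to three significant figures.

3.23 m

The plume is Gaussian with σ = √(2Dt) = √(2 × 0.321 × 5.46) = 1.872 m.
C/C_peak = exp(−Δx²/(2σ²)) = 0.69 ⇒ Δx = σ·√(−2 ln 0.69) = 1.872 × 0.8615 = 1.613 m.
Width = 2Δx = 3.23 m.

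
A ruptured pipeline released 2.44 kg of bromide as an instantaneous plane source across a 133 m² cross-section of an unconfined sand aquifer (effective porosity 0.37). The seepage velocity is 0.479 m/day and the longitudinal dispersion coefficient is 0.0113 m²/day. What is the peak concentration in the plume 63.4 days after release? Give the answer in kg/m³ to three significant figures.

The peak of an instantaneous 1D plume sits at x = vt; there the Gaussian factor is 1 and C_max = M/(n_e·A·√(4πDt)), where n_e·A is the pore area the mass is dissolved in.
√(4πDt) = √(4π × 0.0113 × 63.4) = 3.000 m, so C_max = 2.44/(0.37 × 133 × 3.000) = 0.0165 kg/m³.

0.0165 kg/m³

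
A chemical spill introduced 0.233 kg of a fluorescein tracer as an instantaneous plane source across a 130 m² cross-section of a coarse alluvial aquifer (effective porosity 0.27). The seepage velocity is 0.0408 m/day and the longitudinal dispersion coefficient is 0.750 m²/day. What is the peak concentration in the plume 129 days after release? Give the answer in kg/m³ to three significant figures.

The peak of an instantaneous 1D plume sits at x = vt; there the Gaussian factor is 1 and C_max = M/(n_e·A·√(4πDt)), where n_e·A is the pore area the mass is dissolved in.
√(4πDt) = √(4π × 0.750 × 129) = 34.87 m, so C_max = 0.233/(0.27 × 130 × 34.87) = 0.000190 kg/m³.

0.000190 kg/m³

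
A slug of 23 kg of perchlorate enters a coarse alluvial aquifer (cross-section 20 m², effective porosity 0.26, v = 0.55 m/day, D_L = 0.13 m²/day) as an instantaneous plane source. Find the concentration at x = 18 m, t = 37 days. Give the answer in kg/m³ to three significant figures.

0.427 kg/m³

For an instantaneous plane source, C(x,t) = M/(n_e·A·√(4πDt)) · exp(−(x−vt)²/(4Dt)), with n_e·A the pore (flow) area.
Plume center vt = 0.55 × 37 = 20.35 m, so the well at 18 m is 2.35 m upgradient of the peak.
√(4πDt) = 7.775 m, giving peak height M/(n_e·A·√(4πDt)) = 23/(0.26 × 20 × 7.775) = 0.5689 kg/m³.
(x−vt)²/(4Dt) = (-2.35)²/(4 × 0.13 × 37) = 0.2870; exp(−0.2870) = 0.7505.
C = 0.5689 × 0.7505 = 0.427 kg/m³.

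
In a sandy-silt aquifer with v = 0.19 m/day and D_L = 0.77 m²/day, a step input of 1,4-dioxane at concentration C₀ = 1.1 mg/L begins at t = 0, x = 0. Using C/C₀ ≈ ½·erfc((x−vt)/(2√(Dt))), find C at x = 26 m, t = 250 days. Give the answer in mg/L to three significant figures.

For a continuous step input, C/C₀ ≈ ½·erfc((x−vt)/(2√(Dt))).
vt = 0.19 × 250 = 47.5 m and 2√(Dt) = 2√(0.77 × 250) = 27.75 m.
Argument (x−vt)/(2√(Dt)) = (26 − 47.5)/27.75 = -0.7748; ½·erfc(-0.7748) = 0.8634.
C = 1.1 × 0.8634 = 0.950 mg/L.

0.950 mg/L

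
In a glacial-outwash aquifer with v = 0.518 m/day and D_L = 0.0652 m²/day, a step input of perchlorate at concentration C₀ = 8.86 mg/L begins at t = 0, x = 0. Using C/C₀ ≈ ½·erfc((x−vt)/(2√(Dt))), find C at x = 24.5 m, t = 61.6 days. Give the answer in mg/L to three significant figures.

For a continuous step input, C/C₀ ≈ ½·erfc((x−vt)/(2√(Dt))).
vt = 0.518 × 61.6 = 31.9088 m and 2√(Dt) = 2√(0.0652 × 61.6) = 4.008 m.
Argument (x−vt)/(2√(Dt)) = (24.5 − 31.9088)/4.008 = -1.849; ½·erfc(-1.849) = 0.9955.
C = 8.86 × 0.9955 = 8.82 mg/L.

8.82 mg/L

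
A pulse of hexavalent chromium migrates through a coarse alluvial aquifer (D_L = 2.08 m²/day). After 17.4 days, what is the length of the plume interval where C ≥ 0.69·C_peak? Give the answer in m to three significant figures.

14.7 m

The plume is Gaussian with σ = √(2Dt) = √(2 × 2.08 × 17.4) = 8.508 m.
C/C_peak = exp(−Δx²/(2σ²)) = 0.69 ⇒ Δx = σ·√(−2 ln 0.69) = 8.508 × 0.8615 = 7.330 m.
Width = 2Δx = 14.7 m.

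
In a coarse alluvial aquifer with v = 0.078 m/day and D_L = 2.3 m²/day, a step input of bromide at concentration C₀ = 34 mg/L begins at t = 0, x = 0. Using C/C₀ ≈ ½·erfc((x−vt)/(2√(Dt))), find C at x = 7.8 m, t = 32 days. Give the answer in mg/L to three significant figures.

11.3 mg/L

For a continuous step input, C/C₀ ≈ ½·erfc((x−vt)/(2√(Dt))).
vt = 0.078 × 32 = 2.496 m and 2√(Dt) = 2√(2.3 × 32) = 17.16 m.
Argument (x−vt)/(2√(Dt)) = (7.8 − 2.496)/17.16 = 0.3091; ½·erfc(0.3091) = 0.3310.
C = 34 × 0.3310 = 11.3 mg/L.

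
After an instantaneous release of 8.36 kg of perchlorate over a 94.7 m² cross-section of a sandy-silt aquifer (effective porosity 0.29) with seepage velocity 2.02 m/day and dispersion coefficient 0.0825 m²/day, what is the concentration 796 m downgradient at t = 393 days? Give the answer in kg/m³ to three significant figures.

For an instantaneous plane source, C(x,t) = M/(n_e·A·√(4πDt)) · exp(−(x−vt)²/(4Dt)), with n_e·A the pore (flow) area.
Plume center vt = 2.02 × 393 = 793.86 m, so the well at 796 m is 2.14 m downgradient of the peak.
√(4πDt) = 20.18 m, giving peak height M/(n_e·A·√(4πDt)) = 8.36/(0.29 × 94.7 × 20.18) = 0.01508 kg/m³.
(x−vt)²/(4Dt) = (2.14)²/(4 × 0.0825 × 393) = 0.03531; exp(−0.03531) = 0.9653.
C = 0.01508 × 0.9653 = 0.0146 kg/m³.

0.0146 kg/m³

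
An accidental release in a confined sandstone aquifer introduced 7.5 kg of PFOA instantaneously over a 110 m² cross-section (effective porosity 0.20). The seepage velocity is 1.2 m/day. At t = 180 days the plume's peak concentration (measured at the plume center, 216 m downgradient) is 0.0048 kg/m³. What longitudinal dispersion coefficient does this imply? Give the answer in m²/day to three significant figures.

2.23 m²/day

At the plume center C_max = M/(n_e·A·√(4πDt)), so D = M²/(4πt·(n_e·A·C_max)²).
n_e·A·C_max = 0.20 × 110 × 0.0048 = 0.1056 kg/m.
D = 7.5²/(4π × 180 × 0.1056²) = 2.23 m²/day.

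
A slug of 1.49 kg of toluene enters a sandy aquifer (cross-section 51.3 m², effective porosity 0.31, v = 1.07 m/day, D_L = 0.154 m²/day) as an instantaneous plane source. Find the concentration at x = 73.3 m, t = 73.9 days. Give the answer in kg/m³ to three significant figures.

0.00377 kg/m³

For an instantaneous plane source, C(x,t) = M/(n_e·A·√(4πDt)) · exp(−(x−vt)²/(4Dt)), with n_e·A the pore (flow) area.
Plume center vt = 1.07 × 73.9 = 79.073 m, so the well at 73.3 m is 5.773 m upgradient of the peak.
√(4πDt) = 11.96 m, giving peak height M/(n_e·A·√(4πDt)) = 1.49/(0.31 × 51.3 × 11.96) = 0.007834 kg/m³.
(x−vt)²/(4Dt) = (-5.773)²/(4 × 0.154 × 73.9) = 0.7321; exp(−0.7321) = 0.4809.
C = 0.007834 × 0.4809 = 0.00377 kg/m³.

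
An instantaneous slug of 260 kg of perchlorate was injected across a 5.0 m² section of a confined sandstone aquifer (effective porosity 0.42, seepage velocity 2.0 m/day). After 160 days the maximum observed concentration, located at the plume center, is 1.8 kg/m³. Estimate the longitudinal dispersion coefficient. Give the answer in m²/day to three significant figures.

At the plume center C_max = M/(n_e·A·√(4πDt)), so D = M²/(4πt·(n_e·A·C_max)²).
n_e·A·C_max = 0.42 × 5.0 × 1.8 = 3.780 kg/m.
D = 260²/(4π × 160 × 3.780²) = 2.35 m²/day.

2.35 m²/day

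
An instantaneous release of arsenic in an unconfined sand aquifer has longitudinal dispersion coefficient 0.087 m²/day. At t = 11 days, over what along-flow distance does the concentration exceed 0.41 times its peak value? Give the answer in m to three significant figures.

3.69 m

The plume is Gaussian with σ = √(2Dt) = √(2 × 0.087 × 11) = 1.383 m.
C/C_peak = exp(−Δx²/(2σ²)) = 0.41 ⇒ Δx = σ·√(−2 ln 0.41) = 1.383 × 1.335 = 1.846 m.
Width = 2Δx = 3.69 m.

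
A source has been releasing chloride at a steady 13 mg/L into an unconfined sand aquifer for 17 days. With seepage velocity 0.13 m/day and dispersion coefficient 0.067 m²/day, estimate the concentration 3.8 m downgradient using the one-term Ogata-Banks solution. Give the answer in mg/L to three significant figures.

For a continuous step input, C/C₀ ≈ ½·erfc((x−vt)/(2√(Dt))).
vt = 0.13 × 17 = 2.21 m and 2√(Dt) = 2√(0.067 × 17) = 2.134 m.
Argument (x−vt)/(2√(Dt)) = (3.8 − 2.21)/2.134 = 0.7451; ½·erfc(0.7451) = 0.1460.
C = 13 × 0.1460 = 1.90 mg/L.

1.90 mg/L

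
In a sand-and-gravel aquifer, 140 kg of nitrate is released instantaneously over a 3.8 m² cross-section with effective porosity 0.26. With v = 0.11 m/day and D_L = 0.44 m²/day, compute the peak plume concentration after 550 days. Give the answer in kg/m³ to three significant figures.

2.57 kg/m³

The peak of an instantaneous 1D plume sits at x = vt; there the Gaussian factor is 1 and C_max = M/(n_e·A·√(4πDt)), where n_e·A is the pore area the mass is dissolved in.
√(4πDt) = √(4π × 0.44 × 550) = 55.15 m, so C_max = 140/(0.26 × 3.8 × 55.15) = 2.57 kg/m³.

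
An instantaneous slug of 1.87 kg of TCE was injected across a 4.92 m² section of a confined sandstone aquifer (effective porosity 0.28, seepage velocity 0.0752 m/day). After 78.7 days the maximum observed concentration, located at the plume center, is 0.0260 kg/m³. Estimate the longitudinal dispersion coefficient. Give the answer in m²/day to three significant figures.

2.76 m²/day

At the plume center C_max = M/(n_e·A·√(4πDt)), so D = M²/(4πt·(n_e·A·C_max)²).
n_e·A·C_max = 0.28 × 4.92 × 0.0260 = 0.03582 kg/m.
D = 1.87²/(4π × 78.7 × 0.03582²) = 2.76 m²/day.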